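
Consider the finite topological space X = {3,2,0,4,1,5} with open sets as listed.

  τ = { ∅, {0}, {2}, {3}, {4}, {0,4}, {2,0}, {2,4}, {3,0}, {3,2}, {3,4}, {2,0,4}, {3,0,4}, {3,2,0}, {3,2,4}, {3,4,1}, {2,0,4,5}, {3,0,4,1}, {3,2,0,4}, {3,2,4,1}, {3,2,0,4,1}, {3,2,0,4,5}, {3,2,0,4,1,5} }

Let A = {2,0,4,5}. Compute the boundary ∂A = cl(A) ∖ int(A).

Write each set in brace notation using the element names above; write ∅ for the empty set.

{1}

interior: largest open inside A is {2,0,4,5} (from ∅, {0}, {4}, {2}, {0,4}, {2,4}, {2,0}, {2,0,4}, {2,0,4,5})
cl via duality: int({3,1}) = {3}, so X∖{3} = {2,0,4,1,5}
cl∖int = {1}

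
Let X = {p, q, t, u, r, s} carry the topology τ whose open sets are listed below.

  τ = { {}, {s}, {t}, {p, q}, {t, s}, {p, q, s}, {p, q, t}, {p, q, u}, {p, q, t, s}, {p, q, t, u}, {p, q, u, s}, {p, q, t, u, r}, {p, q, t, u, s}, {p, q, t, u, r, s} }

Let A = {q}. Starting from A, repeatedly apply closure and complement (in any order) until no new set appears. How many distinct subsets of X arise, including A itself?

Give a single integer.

8

complement {p, t, u, r, s}; its interior {t, s}; cl(A) = X∖{t, s} = {p, q, u, r}
With k = closure, c = complement:
  1. A     = {q}
  2. kA    = {p, q, u, r}
  3. cA    = {p, t, u, r, s}
  4. ckA   = {t, s}
  5. kcA   = {p, q, t, u, r, s}
  6. kckA  = {t, r, s}
  7. ckcA  = {}
  8. ckckA = {p, q, u}
k, c of each give nothing new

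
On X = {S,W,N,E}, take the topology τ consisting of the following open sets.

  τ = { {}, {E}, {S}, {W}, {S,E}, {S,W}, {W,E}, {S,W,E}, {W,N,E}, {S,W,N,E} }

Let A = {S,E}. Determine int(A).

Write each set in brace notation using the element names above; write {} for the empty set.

{S,E}

interior: largest open inside A is {S,E} (from {}, {S}, {E}, {S,E})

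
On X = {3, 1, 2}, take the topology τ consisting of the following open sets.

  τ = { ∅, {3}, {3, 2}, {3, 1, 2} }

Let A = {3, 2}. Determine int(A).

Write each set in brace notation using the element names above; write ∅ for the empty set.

{3, 2}

opens ⊆ A: ∅, {3}, {3, 2}; union → int = {3, 2}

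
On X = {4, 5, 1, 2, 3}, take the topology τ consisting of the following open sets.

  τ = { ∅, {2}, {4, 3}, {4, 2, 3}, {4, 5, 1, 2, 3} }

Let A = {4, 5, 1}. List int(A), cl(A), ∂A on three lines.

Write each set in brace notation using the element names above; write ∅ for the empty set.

opens ⊆ A: ∅; union → int = ∅
complement {2, 3}; its interior {2}; cl(A) = X∖{2} = {4, 5, 1, 3}
boundary = {4, 5, 1, 3} ∖ ∅ = {4, 5, 1, 3}

int(A) = ∅
cl(A)  = {4, 5, 1, 3}
∂A     = {4, 5, 1, 3}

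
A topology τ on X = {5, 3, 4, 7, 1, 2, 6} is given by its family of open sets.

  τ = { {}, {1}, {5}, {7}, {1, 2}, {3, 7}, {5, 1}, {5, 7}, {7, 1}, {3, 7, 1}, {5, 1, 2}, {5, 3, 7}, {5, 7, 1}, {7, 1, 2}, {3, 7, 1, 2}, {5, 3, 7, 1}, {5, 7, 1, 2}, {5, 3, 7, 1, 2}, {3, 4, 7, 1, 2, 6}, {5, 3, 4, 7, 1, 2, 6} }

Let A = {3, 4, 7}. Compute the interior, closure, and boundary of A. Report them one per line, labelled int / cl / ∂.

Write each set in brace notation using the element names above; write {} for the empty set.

open subsets of A: {}, {7}, {3, 7}; so int(A) = {3, 7}
closure: X∖int(X∖A) = X∖{5, 1, 2} = {3, 4, 7, 6}
∂A = {3, 4, 7, 6} minus {3, 7} = {4, 6}

int(A) = {3, 7}
cl(A)  = {3, 4, 7, 6}
∂A     = {4, 6}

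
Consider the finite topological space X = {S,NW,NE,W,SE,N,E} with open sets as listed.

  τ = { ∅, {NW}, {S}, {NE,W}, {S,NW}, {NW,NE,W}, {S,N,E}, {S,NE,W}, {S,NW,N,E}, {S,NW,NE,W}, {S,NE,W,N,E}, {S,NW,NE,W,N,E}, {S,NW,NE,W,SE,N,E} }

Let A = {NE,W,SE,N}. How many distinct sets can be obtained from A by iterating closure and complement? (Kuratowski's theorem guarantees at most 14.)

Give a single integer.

8

complement {S,NW,E}; its interior {S,NW}; cl(A) = X∖{S,NW} = {NE,W,SE,N,E}
With k = closure, c = complement:
  1. A     = {NE,W,SE,N}
  2. kA    = {NE,W,SE,N,E}
  3. cA    = {S,NW,E}
  4. ckA   = {S,NW}
  5. kcA   = {S,NW,SE,N,E}
  6. ckcA  = {NE,W}
  7. kckcA = {NE,W,SE}
  8. ckckcA = {S,NW,N,E}
k, c of each give nothing new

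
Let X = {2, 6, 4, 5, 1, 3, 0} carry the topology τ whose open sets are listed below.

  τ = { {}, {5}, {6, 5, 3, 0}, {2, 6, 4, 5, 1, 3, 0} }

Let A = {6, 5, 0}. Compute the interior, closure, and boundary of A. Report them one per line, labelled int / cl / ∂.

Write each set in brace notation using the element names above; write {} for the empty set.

interior: largest open inside A is {5} (from {}, {5})
cl via duality: int({2, 4, 1, 3}) = {}, so X∖{} = {2, 6, 4, 5, 1, 3, 0}
cl∖int = {2, 6, 4, 1, 3, 0}

int(A) = {5}
cl(A)  = {2, 6, 4, 5, 1, 3, 0}
∂A     = {2, 6, 4, 1, 3, 0}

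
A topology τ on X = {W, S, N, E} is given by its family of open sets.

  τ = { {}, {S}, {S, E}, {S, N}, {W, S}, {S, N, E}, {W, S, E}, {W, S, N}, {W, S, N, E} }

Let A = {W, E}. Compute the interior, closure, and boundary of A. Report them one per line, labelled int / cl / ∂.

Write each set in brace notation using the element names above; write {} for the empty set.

interior: largest open inside A is {} (from {})
cl via duality: int({S, N}) = {S, N}, so X∖{S, N} = {W, E}
cl∖int = {W, E}

int(A) = {}
cl(A)  = {W, E}
∂A     = {W, E}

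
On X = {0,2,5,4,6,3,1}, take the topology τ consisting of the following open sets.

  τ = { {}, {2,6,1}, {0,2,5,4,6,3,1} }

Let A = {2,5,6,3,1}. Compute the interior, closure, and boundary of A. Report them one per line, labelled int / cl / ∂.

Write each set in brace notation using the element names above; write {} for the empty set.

int(A) = {2,6,1}
cl(A)  = {0,2,5,4,6,3,1}
∂A     = {0,5,4,3}

U open, U⊆A: {}, {2,6,1}. int(A) = ⋃ = {2,6,1}
X∖A={0,4}, int(X∖A)={}, hence cl(A)={0,2,5,4,6,3,1}
∂A: remove int from cl → {0,5,4,3}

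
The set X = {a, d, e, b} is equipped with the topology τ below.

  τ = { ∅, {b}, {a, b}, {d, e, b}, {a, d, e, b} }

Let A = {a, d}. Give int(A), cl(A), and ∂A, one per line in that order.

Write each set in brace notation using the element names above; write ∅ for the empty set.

int(A) = ∅
cl(A)  = {a, d, e}
∂A     = {a, d, e}

interior: largest open inside A is ∅ (from ∅)
cl via duality: int({e, b}) = {b}, so X∖{b} = {a, d, e}
cl∖int = {a, d, e}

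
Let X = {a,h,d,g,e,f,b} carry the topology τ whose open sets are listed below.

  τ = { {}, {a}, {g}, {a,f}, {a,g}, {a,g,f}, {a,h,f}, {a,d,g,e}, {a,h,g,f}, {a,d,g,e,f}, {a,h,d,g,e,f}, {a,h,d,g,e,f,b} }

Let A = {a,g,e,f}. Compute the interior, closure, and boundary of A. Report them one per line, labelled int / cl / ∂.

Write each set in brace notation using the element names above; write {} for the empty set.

int(A) = {a,g,f}
cl(A)  = {a,h,d,g,e,f,b}
∂A     = {h,d,e,b}

interior: largest open inside A is {a,g,f} (from {}, {g}, {a}, {a,f}, {a,g}, {a,g,f})
cl via duality: int({h,d,b}) = {}, so X∖{} = {a,h,d,g,e,f,b}
cl∖int = {h,d,e,b}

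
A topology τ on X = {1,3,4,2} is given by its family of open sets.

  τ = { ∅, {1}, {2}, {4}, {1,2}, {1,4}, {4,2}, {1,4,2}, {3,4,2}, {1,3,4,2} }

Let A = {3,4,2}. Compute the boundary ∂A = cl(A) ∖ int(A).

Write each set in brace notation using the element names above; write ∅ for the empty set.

∅

interior: largest open inside A is {3,4,2} (from ∅, {4}, {2}, {4,2}, {3,4,2})
cl via duality: int({1}) = {1}, so X∖{1} = {3,4,2}
cl∖int = ∅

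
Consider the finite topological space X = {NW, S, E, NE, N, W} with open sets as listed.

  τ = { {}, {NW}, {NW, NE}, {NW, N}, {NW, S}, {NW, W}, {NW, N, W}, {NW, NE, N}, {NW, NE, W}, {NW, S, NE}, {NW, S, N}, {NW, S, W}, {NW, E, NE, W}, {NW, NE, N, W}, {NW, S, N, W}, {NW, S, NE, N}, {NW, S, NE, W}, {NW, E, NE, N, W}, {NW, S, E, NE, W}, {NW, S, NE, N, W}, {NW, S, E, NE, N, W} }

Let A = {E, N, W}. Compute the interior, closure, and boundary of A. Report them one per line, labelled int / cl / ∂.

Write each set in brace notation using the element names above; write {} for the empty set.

int(A) = {}
cl(A)  = {E, N, W}
∂A     = {E, N, W}

interior: largest open inside A is {} (from {})
cl via duality: int({NW, S, NE}) = {NW, S, NE}, so X∖{NW, S, NE} = {E, N, W}
cl∖int = {E, N, W}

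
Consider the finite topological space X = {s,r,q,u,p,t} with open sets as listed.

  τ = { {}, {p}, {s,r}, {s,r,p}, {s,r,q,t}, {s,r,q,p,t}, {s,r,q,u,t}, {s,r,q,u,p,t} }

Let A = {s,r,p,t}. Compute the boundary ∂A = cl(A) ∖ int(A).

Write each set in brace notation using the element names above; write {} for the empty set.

{q,u,t}

opens ⊆ A: {}, {p}, {s,r}, {s,r,p}; union → int = {s,r,p}
complement {q,u}; its interior {}; cl(A) = X∖{} = {s,r,q,u,p,t}
boundary = {s,r,q,u,p,t} ∖ {s,r,p} = {q,u,t}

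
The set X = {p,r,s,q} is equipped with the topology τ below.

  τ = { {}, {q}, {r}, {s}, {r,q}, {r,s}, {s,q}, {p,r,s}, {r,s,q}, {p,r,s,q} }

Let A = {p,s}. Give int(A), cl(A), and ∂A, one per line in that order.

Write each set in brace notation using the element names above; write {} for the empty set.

U open, U⊆A: {}, {s}. int(A) = ⋃ = {s}
X∖A={r,q}, int(X∖A)={r,q}, hence cl(A)={p,s}
∂A: remove int from cl → {p}

int(A) = {s}
cl(A)  = {p,s}
∂A     = {p}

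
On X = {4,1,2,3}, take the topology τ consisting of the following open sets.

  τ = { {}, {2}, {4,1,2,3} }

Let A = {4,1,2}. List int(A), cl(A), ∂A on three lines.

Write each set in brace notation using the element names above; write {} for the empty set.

interior: largest open inside A is {2} (from {}, {2})
cl via duality: int({3}) = {}, so X∖{} = {4,1,2,3}
cl∖int = {4,1,3}

int(A) = {2}
cl(A)  = {4,1,2,3}
∂A     = {4,1,3}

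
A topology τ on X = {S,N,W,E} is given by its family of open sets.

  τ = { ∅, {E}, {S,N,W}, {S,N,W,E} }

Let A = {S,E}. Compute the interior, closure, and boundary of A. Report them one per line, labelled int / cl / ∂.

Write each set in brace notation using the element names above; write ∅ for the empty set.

int(A) = {E}
cl(A)  = {S,N,W,E}
∂A     = {S,N,W}

open subsets of A: ∅, {E}; so int(A) = {E}
closure: X∖int(X∖A) = X∖∅ = {S,N,W,E}
∂A = {S,N,W,E} minus {E} = {S,N,W}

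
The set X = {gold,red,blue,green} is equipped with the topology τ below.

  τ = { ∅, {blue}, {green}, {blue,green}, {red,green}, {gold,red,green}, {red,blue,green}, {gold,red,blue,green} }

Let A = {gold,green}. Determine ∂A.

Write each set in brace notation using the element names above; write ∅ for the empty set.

{gold,red}

open subsets of A: ∅, {green}; so int(A) = {green}
closure: X∖int(X∖A) = X∖{blue} = {gold,red,green}
∂A = {gold,red,green} minus {green} = {gold,red}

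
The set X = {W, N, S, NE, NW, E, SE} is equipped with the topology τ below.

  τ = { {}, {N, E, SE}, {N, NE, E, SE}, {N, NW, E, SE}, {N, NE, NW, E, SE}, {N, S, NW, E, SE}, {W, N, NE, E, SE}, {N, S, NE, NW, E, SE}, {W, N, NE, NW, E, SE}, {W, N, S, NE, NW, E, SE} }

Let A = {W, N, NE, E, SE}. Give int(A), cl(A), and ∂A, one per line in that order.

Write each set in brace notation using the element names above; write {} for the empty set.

open subsets of A: {}, {N, E, SE}, {N, NE, E, SE}, {W, N, NE, E, SE}; so int(A) = {W, N, NE, E, SE}
closure: X∖int(X∖A) = X∖{} = {W, N, S, NE, NW, E, SE}
∂A = {W, N, S, NE, NW, E, SE} minus {W, N, NE, E, SE} = {S, NW}

int(A) = {W, N, NE, E, SE}
cl(A)  = {W, N, S, NE, NW, E, SE}
∂A     = {S, NW}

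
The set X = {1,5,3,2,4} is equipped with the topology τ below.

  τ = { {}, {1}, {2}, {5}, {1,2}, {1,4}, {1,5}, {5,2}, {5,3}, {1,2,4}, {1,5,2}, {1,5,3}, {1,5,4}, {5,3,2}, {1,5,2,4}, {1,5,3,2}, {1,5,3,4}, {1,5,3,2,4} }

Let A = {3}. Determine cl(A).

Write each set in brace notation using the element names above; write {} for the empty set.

complement {1,5,2,4}; its interior {1,5,2,4}; cl(A) = X∖{1,5,2,4} = {3}

{3}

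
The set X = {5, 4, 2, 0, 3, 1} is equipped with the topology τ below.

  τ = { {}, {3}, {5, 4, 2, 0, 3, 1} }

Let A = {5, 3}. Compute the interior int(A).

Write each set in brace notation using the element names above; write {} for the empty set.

{3}

interior: largest open inside A is {3} (from {}, {3})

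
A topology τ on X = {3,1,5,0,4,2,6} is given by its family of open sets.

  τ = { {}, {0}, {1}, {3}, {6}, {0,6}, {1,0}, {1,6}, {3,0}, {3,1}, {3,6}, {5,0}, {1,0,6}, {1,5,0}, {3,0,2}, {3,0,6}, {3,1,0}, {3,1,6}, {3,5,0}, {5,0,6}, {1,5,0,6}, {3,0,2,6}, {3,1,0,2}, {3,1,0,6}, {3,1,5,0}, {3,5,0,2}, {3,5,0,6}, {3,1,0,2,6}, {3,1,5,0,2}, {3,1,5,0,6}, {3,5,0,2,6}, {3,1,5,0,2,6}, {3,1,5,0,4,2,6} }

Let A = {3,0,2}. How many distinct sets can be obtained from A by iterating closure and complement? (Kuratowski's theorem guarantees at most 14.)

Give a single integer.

closure: X∖int(X∖A) = X∖{1,6} = {3,5,0,4,2}
Let k=closure and c=complement:
  1. A     = {3,0,2}
  2. kA    = {3,5,0,4,2}
  3. cA    = {1,5,4,6}
  4. ckA   = {1,6}
  5. kckA  = {1,4,6}
  6. ckckA = {3,5,0,2}
— saturated at 6

6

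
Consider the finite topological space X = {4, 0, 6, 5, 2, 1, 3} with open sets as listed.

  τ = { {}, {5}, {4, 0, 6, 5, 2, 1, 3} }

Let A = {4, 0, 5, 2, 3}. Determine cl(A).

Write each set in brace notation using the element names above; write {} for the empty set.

{4, 0, 6, 5, 2, 1, 3}

complement {6, 1}; its interior {}; cl(A) = X∖{} = {4, 0, 6, 5, 2, 1, 3}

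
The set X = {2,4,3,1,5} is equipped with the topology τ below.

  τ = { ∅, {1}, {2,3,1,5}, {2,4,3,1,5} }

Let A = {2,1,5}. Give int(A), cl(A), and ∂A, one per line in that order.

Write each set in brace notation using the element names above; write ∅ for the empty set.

open subsets of A: ∅, {1}; so int(A) = {1}
closure: X∖int(X∖A) = X∖∅ = {2,4,3,1,5}
∂A = {2,4,3,1,5} minus {1} = {2,4,3,5}

int(A) = {1}
cl(A)  = {2,4,3,1,5}
∂A     = {2,4,3,5}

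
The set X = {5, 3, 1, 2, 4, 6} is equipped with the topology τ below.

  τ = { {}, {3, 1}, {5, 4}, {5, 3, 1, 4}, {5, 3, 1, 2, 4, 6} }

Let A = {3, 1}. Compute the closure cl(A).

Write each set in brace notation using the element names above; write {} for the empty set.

{3, 1, 2, 6}

closure: X∖int(X∖A) = X∖{5, 4} = {3, 1, 2, 6}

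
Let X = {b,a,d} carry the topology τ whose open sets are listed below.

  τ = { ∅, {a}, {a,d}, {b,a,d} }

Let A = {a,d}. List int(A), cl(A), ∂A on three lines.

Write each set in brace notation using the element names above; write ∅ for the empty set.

opens ⊆ A: ∅, {a}, {a,d}; union → int = {a,d}
complement {b}; its interior ∅; cl(A) = X∖∅ = {b,a,d}
boundary = {b,a,d} ∖ {a,d} = {b}

int(A) = {a,d}
cl(A)  = {b,a,d}
∂A     = {b}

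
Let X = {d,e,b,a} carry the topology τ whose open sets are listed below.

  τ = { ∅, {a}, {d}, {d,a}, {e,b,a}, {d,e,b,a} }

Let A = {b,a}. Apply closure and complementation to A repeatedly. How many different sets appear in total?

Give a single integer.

6

cl via duality: int({d,e}) = {d}, so X∖{d} = {e,b,a}
Write k for closure, c for complement:
  1. A     = {b,a}
  2. kA    = {e,b,a}
  3. cA    = {d,e}
  4. ckA   = {d}
  5. kcA   = {d,e,b}
  6. ckcA  = {a}
applying k or c yields no new set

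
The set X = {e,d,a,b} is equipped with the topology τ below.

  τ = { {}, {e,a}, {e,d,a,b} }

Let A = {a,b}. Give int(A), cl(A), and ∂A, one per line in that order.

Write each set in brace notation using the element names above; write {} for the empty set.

interior: largest open inside A is {} (from {})
cl via duality: int({e,d}) = {}, so X∖{} = {e,d,a,b}
cl∖int = {e,d,a,b}

int(A) = {}
cl(A)  = {e,d,a,b}
∂A     = {e,d,a,b}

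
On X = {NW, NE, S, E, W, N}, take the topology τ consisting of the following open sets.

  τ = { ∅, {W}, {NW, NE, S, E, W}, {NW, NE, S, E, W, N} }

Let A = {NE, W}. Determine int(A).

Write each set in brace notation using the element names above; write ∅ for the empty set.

U open, U⊆A: ∅, {W}. int(A) = ⋃ = {W}

{W}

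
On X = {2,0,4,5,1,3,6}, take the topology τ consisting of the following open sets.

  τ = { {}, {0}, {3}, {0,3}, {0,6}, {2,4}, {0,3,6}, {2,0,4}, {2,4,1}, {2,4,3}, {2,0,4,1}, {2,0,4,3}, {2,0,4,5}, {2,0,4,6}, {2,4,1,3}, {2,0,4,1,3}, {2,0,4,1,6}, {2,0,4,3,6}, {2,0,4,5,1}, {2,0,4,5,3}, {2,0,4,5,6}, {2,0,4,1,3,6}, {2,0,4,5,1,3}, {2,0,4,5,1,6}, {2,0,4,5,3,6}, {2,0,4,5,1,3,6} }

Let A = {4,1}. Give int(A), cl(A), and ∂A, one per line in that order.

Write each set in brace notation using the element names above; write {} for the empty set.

interior: largest open inside A is {} (from {})
cl via duality: int({2,0,5,3,6}) = {0,3,6}, so X∖{0,3,6} = {2,4,5,1}
cl∖int = {2,4,5,1}

int(A) = {}
cl(A)  = {2,4,5,1}
∂A     = {2,4,5,1}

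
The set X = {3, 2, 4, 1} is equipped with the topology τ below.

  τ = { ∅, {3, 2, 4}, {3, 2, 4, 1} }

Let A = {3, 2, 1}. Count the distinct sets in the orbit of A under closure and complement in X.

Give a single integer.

cl via duality: int({4}) = ∅, so X∖∅ = {3, 2, 4, 1}
Write k for closure, c for complement:
  1. A     = {3, 2, 1}
  2. kA    = {3, 2, 4, 1}
  3. cA    = {4}
  4. ckA   = ∅
applying k or c yields no new set

4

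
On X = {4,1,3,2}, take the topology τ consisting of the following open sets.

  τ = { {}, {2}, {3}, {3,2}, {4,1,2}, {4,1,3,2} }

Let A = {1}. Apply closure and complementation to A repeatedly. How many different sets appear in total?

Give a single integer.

6

cl via duality: int({4,3,2}) = {3,2}, so X∖{3,2} = {4,1}
Write k for closure, c for complement:
  1. A     = {1}
  2. kA    = {4,1}
  3. cA    = {4,3,2}
  4. ckA   = {3,2}
  5. kcA   = {4,1,3,2}
  6. ckcA  = {}
applying k or c yields no new set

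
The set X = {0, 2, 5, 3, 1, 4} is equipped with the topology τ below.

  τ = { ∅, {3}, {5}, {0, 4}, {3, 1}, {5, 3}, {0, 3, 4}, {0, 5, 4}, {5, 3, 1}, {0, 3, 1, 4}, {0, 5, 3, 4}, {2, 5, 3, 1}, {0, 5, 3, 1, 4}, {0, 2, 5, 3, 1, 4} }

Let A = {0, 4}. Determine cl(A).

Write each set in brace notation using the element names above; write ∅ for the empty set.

X∖A={2, 5, 3, 1}, int(X∖A)={2, 5, 3, 1}, hence cl(A)={0, 4}

{0, 4}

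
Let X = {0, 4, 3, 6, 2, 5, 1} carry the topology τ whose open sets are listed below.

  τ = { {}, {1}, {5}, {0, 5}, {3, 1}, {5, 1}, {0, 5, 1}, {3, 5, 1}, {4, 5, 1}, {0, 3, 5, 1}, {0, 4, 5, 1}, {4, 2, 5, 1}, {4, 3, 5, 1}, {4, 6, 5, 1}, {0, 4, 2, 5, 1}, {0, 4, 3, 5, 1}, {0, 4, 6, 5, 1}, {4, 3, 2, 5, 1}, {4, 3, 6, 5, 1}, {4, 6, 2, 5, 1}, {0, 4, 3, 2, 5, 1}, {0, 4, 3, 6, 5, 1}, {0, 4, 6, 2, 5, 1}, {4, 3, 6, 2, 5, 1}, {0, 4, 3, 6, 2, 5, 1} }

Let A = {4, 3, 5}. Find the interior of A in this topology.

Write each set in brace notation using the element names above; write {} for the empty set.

U open, U⊆A: {}, {5}. int(A) = ⋃ = {5}

{5}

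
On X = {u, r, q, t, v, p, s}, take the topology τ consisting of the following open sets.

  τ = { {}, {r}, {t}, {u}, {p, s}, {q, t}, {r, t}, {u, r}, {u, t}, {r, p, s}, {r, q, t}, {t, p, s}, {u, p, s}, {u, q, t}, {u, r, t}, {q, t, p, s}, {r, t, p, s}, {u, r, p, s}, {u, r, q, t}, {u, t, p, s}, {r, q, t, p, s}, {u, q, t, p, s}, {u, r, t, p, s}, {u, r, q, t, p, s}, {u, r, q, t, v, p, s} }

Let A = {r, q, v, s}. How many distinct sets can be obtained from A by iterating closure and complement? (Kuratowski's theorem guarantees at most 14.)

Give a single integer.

closure: X∖int(X∖A) = X∖{u, t} = {r, q, v, p, s}
Let k=closure and c=complement:
  1. A     = {r, q, v, s}
  2. kA    = {r, q, v, p, s}
  3. cA    = {u, t, p}
  4. ckA   = {u, t}
  5. kcA   = {u, q, t, v, p, s}
  6. kckA  = {u, q, t, v}
  7. ckcA  = {r}
  8. ckckA = {r, p, s}
  9. kckcA = {r, v}
  10. kckckA = {r, v, p, s}
  11. ckckcA = {u, q, t, p, s}
  12. ckckckA = {u, q, t}
— saturated at 12

12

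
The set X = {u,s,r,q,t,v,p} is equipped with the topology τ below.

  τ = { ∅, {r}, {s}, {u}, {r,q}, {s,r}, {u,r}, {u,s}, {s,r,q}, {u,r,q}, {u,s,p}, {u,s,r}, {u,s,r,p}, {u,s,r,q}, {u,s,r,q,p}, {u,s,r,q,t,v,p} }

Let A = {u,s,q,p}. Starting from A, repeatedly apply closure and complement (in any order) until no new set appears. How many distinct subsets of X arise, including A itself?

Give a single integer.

8

cl via duality: int({r,t,v}) = {r}, so X∖{r} = {u,s,q,t,v,p}
Write k for closure, c for complement:
  1. A     = {u,s,q,p}
  2. kA    = {u,s,q,t,v,p}
  3. cA    = {r,t,v}
  4. ckA   = {r}
  5. kcA   = {r,q,t,v}
  6. ckcA  = {u,s,p}
  7. kckcA = {u,s,t,v,p}
  8. ckckcA = {r,q}
applying k or c yields no new set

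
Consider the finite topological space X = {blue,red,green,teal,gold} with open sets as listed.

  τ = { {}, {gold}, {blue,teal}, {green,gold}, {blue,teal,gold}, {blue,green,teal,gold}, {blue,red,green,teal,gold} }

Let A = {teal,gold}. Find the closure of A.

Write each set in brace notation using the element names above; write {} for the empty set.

{blue,red,green,teal,gold}

X∖A={blue,red,green}, int(X∖A)={}, hence cl(A)={blue,red,green,teal,gold}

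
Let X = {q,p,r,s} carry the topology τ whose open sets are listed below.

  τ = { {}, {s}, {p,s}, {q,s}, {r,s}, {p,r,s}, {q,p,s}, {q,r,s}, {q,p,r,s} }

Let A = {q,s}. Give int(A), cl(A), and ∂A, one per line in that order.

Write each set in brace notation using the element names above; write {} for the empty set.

interior: largest open inside A is {q,s} (from {}, {s}, {q,s})
cl via duality: int({p,r}) = {}, so X∖{} = {q,p,r,s}
cl∖int = {p,r}

int(A) = {q,s}
cl(A)  = {q,p,r,s}
∂A     = {p,r}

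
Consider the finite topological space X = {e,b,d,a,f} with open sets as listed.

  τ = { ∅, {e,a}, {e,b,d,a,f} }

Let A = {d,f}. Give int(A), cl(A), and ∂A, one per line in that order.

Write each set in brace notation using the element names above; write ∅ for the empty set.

int(A) = ∅
cl(A)  = {b,d,f}
∂A     = {b,d,f}

open subsets of A: ∅; so int(A) = ∅
closure: X∖int(X∖A) = X∖{e,a} = {b,d,f}
∂A = {b,d,f} minus ∅ = {b,d,f}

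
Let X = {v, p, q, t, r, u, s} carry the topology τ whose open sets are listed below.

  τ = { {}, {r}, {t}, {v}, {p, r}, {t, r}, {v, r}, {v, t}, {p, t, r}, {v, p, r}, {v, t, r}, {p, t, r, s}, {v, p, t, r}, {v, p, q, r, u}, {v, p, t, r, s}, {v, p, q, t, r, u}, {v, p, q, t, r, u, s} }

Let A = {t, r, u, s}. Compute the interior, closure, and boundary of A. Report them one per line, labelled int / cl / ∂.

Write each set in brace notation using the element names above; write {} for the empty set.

open subsets of A: {}, {t}, {r}, {t, r}; so int(A) = {t, r}
closure: X∖int(X∖A) = X∖{v} = {p, q, t, r, u, s}
∂A = {p, q, t, r, u, s} minus {t, r} = {p, q, u, s}

int(A) = {t, r}
cl(A)  = {p, q, t, r, u, s}
∂A     = {p, q, u, s}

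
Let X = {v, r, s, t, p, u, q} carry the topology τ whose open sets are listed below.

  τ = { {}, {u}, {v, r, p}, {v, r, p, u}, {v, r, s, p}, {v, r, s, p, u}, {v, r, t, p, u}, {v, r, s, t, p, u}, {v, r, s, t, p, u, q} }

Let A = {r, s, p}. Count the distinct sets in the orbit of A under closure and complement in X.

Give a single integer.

8

closure: X∖int(X∖A) = X∖{u} = {v, r, s, t, p, q}
Let k=closure and c=complement:
  1. A     = {r, s, p}
  2. kA    = {v, r, s, t, p, q}
  3. cA    = {v, t, u, q}
  4. ckA   = {u}
  5. kcA   = {v, r, s, t, p, u, q}
  6. kckA  = {t, u, q}
  7. ckcA  = {}
  8. ckckA = {v, r, s, p}
— saturated at 8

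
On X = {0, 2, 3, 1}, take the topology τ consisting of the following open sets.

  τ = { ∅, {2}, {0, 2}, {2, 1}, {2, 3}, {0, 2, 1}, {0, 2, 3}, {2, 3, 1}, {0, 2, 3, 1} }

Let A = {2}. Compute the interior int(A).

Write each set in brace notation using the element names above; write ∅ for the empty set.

{2}

interior: largest open inside A is {2} (from ∅, {2})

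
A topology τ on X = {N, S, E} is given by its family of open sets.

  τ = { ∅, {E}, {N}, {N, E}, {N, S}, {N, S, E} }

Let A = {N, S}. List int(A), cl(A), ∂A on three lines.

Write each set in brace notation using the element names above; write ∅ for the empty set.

int(A) = {N, S}
cl(A)  = {N, S}
∂A     = ∅

interior: largest open inside A is {N, S} (from ∅, {N}, {N, S})
cl via duality: int({E}) = {E}, so X∖{E} = {N, S}
cl∖int = ∅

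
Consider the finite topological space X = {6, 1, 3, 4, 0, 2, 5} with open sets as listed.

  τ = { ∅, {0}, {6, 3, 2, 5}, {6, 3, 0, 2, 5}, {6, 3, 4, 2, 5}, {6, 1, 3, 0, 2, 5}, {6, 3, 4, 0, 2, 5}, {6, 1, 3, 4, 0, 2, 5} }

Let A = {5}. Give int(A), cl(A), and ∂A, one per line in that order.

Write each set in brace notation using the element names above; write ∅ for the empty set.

U open, U⊆A: ∅. int(A) = ⋃ = ∅
X∖A={6, 1, 3, 4, 0, 2}, int(X∖A)={0}, hence cl(A)={6, 1, 3, 4, 2, 5}
∂A: remove int from cl → {6, 1, 3, 4, 2, 5}

int(A) = ∅
cl(A)  = {6, 1, 3, 4, 2, 5}
∂A     = {6, 1, 3, 4, 2, 5}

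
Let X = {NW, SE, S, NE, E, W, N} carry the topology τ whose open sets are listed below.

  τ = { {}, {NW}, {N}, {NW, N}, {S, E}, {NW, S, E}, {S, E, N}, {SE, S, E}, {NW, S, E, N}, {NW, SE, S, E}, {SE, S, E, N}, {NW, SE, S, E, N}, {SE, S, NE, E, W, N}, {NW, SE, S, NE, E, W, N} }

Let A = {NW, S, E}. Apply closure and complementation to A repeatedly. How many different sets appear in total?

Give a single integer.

closure: X∖int(X∖A) = X∖{N} = {NW, SE, S, NE, E, W}
Let k=closure and c=complement:
  1. A     = {NW, S, E}
  2. kA    = {NW, SE, S, NE, E, W}
  3. cA    = {SE, NE, W, N}
  4. ckA   = {N}
  5. kckA  = {NE, W, N}
  6. ckckA = {NW, SE, S, E}
— saturated at 6

6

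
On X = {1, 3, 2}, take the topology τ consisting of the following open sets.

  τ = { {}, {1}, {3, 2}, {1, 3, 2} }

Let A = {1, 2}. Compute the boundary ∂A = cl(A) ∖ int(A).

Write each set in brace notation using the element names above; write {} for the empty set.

open subsets of A: {}, {1}; so int(A) = {1}
closure: X∖int(X∖A) = X∖{} = {1, 3, 2}
∂A = {1, 3, 2} minus {1} = {3, 2}

{3, 2}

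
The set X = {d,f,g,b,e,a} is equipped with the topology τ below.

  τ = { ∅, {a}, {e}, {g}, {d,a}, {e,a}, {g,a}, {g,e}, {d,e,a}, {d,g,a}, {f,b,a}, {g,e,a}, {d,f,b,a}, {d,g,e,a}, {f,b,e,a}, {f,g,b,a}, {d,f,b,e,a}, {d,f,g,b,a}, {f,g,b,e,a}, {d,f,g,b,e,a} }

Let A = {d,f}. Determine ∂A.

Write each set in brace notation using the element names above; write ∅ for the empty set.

open subsets of A: ∅; so int(A) = ∅
closure: X∖int(X∖A) = X∖{g,e,a} = {d,f,b}
∂A = {d,f,b} minus ∅ = {d,f,b}

{d,f,b}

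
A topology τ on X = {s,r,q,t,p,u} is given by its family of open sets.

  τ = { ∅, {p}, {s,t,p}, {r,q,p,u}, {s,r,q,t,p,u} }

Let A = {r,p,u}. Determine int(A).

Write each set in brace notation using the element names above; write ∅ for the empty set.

{p}

interior: largest open inside A is {p} (from ∅, {p})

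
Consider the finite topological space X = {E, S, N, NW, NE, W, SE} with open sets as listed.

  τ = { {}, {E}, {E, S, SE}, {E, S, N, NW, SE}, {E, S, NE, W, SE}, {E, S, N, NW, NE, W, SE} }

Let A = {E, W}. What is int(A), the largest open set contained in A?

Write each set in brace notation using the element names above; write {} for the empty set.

{E}

opens ⊆ A: {}, {E}; union → int = {E}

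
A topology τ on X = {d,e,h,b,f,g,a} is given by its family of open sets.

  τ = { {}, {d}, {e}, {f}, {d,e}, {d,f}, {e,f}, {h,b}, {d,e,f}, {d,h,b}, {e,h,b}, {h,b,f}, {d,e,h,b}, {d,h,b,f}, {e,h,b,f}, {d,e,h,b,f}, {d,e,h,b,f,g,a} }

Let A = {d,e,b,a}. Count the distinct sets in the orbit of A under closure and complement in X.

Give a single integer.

10

closure: X∖int(X∖A) = X∖{f} = {d,e,h,b,g,a}
Let k=closure and c=complement:
  1. A     = {d,e,b,a}
  2. kA    = {d,e,h,b,g,a}
  3. cA    = {h,f,g}
  4. ckA   = {f}
  5. kcA   = {h,b,f,g,a}
  6. kckA  = {f,g,a}
  7. ckcA  = {d,e}
  8. ckckA = {d,e,h,b}
  9. kckcA = {d,e,g,a}
  10. ckckcA = {h,b,f}
— saturated at 10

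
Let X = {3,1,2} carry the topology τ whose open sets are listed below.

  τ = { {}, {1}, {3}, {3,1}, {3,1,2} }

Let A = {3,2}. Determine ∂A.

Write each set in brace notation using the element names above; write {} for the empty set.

open subsets of A: {}, {3}; so int(A) = {3}
closure: X∖int(X∖A) = X∖{1} = {3,2}
∂A = {3,2} minus {3} = {2}

{2}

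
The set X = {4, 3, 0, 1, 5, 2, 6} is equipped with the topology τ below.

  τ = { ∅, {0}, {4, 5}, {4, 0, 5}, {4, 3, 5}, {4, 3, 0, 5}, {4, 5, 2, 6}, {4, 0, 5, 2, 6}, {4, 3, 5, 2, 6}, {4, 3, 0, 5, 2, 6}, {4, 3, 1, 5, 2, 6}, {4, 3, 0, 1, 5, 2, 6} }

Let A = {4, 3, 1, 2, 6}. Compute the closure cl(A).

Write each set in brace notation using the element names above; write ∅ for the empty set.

{4, 3, 1, 5, 2, 6}

X∖A={0, 5}, int(X∖A)={0}, hence cl(A)={4, 3, 1, 5, 2, 6}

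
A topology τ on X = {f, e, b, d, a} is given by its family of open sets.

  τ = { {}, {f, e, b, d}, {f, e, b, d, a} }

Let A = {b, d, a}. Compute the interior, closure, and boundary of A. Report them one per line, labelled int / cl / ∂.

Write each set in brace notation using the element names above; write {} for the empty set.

int(A) = {}
cl(A)  = {f, e, b, d, a}
∂A     = {f, e, b, d, a}

interior: largest open inside A is {} (from {})
cl via duality: int({f, e}) = {}, so X∖{} = {f, e, b, d, a}
cl∖int = {f, e, b, d, a}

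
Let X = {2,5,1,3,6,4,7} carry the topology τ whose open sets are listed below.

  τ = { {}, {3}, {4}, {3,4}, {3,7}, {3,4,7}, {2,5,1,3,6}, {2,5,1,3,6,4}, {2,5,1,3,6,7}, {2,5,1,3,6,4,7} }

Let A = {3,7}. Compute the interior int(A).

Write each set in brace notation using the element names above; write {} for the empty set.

interior: largest open inside A is {3,7} (from {}, {3}, {3,7})

{3,7}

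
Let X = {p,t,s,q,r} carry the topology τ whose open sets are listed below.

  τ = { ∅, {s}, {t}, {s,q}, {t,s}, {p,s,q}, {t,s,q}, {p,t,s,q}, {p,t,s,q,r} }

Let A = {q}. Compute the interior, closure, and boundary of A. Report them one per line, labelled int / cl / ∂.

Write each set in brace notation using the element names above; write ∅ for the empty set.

U open, U⊆A: ∅. int(A) = ⋃ = ∅
X∖A={p,t,s,r}, int(X∖A)={t,s}, hence cl(A)={p,q,r}
∂A: remove int from cl → {p,q,r}

int(A) = ∅
cl(A)  = {p,q,r}
∂A     = {p,q,r}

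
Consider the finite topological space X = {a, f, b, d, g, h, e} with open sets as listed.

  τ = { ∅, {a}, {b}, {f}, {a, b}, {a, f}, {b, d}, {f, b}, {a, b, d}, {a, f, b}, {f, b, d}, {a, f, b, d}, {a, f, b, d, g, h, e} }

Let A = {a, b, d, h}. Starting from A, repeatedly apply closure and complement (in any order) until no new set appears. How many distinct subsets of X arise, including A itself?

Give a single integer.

6

closure: X∖int(X∖A) = X∖{f} = {a, b, d, g, h, e}
Let k=closure and c=complement:
  1. A     = {a, b, d, h}
  2. kA    = {a, b, d, g, h, e}
  3. cA    = {f, g, e}
  4. ckA   = {f}
  5. kcA   = {f, g, h, e}
  6. ckcA  = {a, b, d}
— saturated at 6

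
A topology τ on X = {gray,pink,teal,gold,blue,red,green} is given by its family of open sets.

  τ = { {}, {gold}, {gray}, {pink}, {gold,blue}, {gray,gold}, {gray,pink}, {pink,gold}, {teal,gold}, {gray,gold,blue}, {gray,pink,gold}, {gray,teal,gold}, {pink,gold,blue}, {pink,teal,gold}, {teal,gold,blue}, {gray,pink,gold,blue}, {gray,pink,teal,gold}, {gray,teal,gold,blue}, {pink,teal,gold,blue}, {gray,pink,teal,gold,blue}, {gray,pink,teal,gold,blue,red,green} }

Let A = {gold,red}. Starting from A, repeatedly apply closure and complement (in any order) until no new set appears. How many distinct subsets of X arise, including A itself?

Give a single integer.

X∖A={gray,pink,teal,blue,green}, int(X∖A)={gray,pink}, hence cl(A)={teal,gold,blue,red,green}
Orbit (k=closure, c=complement):
  1. A     = {gold,red}
  2. kA    = {teal,gold,blue,red,green}
  3. cA    = {gray,pink,teal,blue,green}
  4. ckA   = {gray,pink}
  5. kcA   = {gray,pink,teal,blue,red,green}
  6. kckA  = {gray,pink,red,green}
  7. ckcA  = {gold}
  8. ckckA = {teal,gold,blue}
(closed under both — stop)

8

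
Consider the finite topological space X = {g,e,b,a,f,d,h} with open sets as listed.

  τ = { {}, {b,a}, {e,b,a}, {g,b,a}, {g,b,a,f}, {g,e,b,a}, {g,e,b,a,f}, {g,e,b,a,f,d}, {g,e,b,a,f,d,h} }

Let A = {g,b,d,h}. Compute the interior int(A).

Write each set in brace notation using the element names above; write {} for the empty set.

{}

U open, U⊆A: {}. int(A) = ⋃ = {}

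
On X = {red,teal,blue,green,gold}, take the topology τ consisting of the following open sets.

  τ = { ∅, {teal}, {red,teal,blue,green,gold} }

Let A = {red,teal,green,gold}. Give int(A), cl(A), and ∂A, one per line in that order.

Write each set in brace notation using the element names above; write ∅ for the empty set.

open subsets of A: ∅, {teal}; so int(A) = {teal}
closure: X∖int(X∖A) = X∖∅ = {red,teal,blue,green,gold}
∂A = {red,teal,blue,green,gold} minus {teal} = {red,blue,green,gold}

int(A) = {teal}
cl(A)  = {red,teal,blue,green,gold}
∂A     = {red,blue,green,gold}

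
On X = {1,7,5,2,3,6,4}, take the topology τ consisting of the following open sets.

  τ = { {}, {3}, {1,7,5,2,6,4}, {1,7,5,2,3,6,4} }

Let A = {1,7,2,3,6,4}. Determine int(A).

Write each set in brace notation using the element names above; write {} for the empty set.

open subsets of A: {}, {3}; so int(A) = {3}

{3}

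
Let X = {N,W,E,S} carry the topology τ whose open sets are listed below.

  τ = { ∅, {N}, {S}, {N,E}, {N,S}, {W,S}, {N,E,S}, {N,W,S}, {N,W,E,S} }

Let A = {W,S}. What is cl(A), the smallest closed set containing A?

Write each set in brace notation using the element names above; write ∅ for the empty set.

cl via duality: int({N,E}) = {N,E}, so X∖{N,E} = {W,S}

{W,S}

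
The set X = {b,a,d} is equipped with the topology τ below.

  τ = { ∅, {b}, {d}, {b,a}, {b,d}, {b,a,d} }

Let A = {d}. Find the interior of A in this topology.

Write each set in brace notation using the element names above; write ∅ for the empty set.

{d}

U open, U⊆A: ∅, {d}. int(A) = ⋃ = {d}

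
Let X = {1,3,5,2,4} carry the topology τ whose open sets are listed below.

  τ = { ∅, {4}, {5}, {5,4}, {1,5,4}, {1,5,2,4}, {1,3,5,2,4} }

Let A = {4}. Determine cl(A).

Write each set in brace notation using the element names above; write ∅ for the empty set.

{1,3,2,4}

cl via duality: int({1,3,5,2}) = {5}, so X∖{5} = {1,3,2,4}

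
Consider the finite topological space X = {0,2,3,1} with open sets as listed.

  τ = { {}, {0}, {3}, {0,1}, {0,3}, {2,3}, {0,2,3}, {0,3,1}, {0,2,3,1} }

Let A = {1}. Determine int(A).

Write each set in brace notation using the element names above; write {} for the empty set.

{}

interior: largest open inside A is {} (from {})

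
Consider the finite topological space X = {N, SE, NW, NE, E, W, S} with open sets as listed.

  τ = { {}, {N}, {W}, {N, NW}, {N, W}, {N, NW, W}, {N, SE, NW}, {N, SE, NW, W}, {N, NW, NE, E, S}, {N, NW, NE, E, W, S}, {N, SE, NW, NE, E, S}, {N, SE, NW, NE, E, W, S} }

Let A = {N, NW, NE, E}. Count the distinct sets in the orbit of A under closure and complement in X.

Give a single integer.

complement {SE, W, S}; its interior {W}; cl(A) = X∖{W} = {N, SE, NW, NE, E, S}
With k = closure, c = complement:
  1. A     = {N, NW, NE, E}
  2. kA    = {N, SE, NW, NE, E, S}
  3. cA    = {SE, W, S}
  4. ckA   = {W}
  5. kcA   = {SE, NE, E, W, S}
  6. ckcA  = {N, NW}
k, c of each give nothing new

6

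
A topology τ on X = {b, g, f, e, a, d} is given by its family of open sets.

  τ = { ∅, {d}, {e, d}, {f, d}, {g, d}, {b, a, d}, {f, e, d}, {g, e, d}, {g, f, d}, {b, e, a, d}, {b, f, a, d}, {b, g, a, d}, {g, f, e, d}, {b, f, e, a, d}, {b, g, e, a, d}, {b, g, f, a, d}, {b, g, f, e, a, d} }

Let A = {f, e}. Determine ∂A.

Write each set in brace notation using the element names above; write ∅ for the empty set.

opens ⊆ A: ∅; union → int = ∅
complement {b, g, a, d}; its interior {b, g, a, d}; cl(A) = X∖{b, g, a, d} = {f, e}
boundary = {f, e} ∖ ∅ = {f, e}

{f, e}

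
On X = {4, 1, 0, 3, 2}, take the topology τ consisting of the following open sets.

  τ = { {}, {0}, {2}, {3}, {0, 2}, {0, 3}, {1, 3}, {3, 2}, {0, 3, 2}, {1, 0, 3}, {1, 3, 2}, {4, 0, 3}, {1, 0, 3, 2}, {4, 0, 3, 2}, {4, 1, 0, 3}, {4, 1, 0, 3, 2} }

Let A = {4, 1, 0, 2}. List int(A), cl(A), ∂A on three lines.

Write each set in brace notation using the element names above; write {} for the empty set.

open subsets of A: {}, {0}, {2}, {0, 2}; so int(A) = {0, 2}
closure: X∖int(X∖A) = X∖{3} = {4, 1, 0, 2}
∂A = {4, 1, 0, 2} minus {0, 2} = {4, 1}

int(A) = {0, 2}
cl(A)  = {4, 1, 0, 2}
∂A     = {4, 1}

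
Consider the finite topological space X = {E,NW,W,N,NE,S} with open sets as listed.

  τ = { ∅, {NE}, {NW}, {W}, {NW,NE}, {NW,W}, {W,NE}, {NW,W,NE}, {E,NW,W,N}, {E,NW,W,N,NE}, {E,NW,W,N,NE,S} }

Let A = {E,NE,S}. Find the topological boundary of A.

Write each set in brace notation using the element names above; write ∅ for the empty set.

{E,N,S}

open subsets of A: ∅, {NE}; so int(A) = {NE}
closure: X∖int(X∖A) = X∖{NW,W} = {E,N,NE,S}
∂A = {E,N,NE,S} minus {NE} = {E,N,S}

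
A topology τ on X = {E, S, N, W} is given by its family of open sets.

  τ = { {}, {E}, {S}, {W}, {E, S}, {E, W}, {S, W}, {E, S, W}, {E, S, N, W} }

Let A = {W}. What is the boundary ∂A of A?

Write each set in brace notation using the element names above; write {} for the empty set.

open subsets of A: {}, {W}; so int(A) = {W}
closure: X∖int(X∖A) = X∖{E, S} = {N, W}
∂A = {N, W} minus {W} = {N}

{N}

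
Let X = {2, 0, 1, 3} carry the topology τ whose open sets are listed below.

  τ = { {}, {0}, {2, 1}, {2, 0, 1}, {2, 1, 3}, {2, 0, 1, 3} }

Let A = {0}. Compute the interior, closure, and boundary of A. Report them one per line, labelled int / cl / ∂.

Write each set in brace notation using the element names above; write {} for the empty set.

int(A) = {0}
cl(A)  = {0}
∂A     = {}

opens ⊆ A: {}, {0}; union → int = {0}
complement {2, 1, 3}; its interior {2, 1, 3}; cl(A) = X∖{2, 1, 3} = {0}
boundary = {0} ∖ {0} = {}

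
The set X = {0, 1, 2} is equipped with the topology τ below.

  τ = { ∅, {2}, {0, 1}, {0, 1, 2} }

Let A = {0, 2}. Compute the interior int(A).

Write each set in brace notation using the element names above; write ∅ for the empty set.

interior: largest open inside A is {2} (from ∅, {2})

{2}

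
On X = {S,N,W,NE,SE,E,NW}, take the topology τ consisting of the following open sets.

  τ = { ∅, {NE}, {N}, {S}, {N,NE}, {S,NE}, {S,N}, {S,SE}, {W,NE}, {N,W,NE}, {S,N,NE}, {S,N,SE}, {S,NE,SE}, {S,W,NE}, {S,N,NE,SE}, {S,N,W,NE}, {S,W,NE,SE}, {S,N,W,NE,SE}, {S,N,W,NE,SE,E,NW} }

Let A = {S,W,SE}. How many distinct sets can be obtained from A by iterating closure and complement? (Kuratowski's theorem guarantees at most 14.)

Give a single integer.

X∖A={N,NE,E,NW}, int(X∖A)={N,NE}, hence cl(A)={S,W,SE,E,NW}
Orbit (k=closure, c=complement):
  1. A     = {S,W,SE}
  2. kA    = {S,W,SE,E,NW}
  3. cA    = {N,NE,E,NW}
  4. ckA   = {N,NE}
  5. kcA   = {N,W,NE,E,NW}
  6. ckcA  = {S,SE}
  7. kckcA = {S,SE,E,NW}
  8. ckckcA = {N,W,NE}
(closed under both — stop)

8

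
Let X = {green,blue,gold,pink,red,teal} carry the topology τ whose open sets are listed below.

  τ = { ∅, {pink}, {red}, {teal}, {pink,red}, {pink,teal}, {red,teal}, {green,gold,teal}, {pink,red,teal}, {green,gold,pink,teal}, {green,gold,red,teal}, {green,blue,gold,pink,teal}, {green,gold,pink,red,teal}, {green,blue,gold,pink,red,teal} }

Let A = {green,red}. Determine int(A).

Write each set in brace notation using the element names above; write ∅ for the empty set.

U open, U⊆A: ∅, {red}. int(A) = ⋃ = {red}

{red}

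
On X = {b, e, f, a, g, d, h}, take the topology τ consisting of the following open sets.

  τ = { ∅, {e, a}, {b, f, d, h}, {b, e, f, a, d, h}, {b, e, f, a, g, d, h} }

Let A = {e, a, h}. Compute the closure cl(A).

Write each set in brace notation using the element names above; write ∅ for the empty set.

{b, e, f, a, g, d, h}

closure: X∖int(X∖A) = X∖∅ = {b, e, f, a, g, d, h}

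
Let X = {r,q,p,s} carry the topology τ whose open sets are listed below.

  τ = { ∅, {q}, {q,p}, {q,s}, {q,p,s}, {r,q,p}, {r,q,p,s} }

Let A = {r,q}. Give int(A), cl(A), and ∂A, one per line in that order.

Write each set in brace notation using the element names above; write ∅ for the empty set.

opens ⊆ A: ∅, {q}; union → int = {q}
complement {p,s}; its interior ∅; cl(A) = X∖∅ = {r,q,p,s}
boundary = {r,q,p,s} ∖ {q} = {r,p,s}

int(A) = {q}
cl(A)  = {r,q,p,s}
∂A     = {r,p,s}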